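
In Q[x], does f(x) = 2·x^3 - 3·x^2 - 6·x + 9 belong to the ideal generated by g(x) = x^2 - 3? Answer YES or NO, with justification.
YES

In Q[x] the ideal (g) consists of all multiples of g, so f ∈ (g) iff g | f, i.e. iff the remainder of f on division by g is 0. Divide f by g (g is monic, so eliminate the leading term of the running remainder at each step):
  leading term 2·x^3: subtract (2·x)·g(x) = 2·x^3 - 6·x, leaving 9 - 3·x^2
  leading term -3·x^2: subtract (-3)·g(x) = 9 - 3·x^2, leaving 0
The remainder is 0, so f(x) = g(x) · h(x) with h(x) = 2·x - 3. Hence g | f, i.e. f ∈ (g).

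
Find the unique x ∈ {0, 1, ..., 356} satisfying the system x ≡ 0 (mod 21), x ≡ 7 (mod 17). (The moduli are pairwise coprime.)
The moduli 21, 17 are pairwise coprime, so by the CRT there is a unique solution mod 21·17 = 357.
Solve by successive substitution. Start with x ≡ 0 (mod 21).
  Combine with x ≡ 7 (mod 17): write x = 21·t and require 21·t ≡ 7 (mod 17). Since 21^(−1) ≡ 13 (mod 17) (21 ≡ 4 (mod 17)), t ≡ 13·7 ≡ 6 (mod 17). So x ≡ 21·6 = 126 (mod 357).
Unique solution in [0, 357): x = 126.

Final answer: x ≡ 126 (mod 357); the representative in [0, 357) is 126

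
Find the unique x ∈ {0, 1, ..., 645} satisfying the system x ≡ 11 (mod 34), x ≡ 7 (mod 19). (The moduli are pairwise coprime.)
The moduli 34, 19 are pairwise coprime, so by the CRT there is a unique solution mod 34·19 = 646.
Solve by successive substitution. Start with x ≡ 11 (mod 34).
  Combine with x ≡ 7 (mod 19): write x = 11 + 34·t and require 11 + 34·t ≡ 7 (mod 19), i.e. 34·t ≡ 7 − 11 ≡ 15 (mod 19). Since 34^(−1) ≡ 14 (mod 19) (34 ≡ 15 (mod 19)), t ≡ 14·15 ≡ 1 (mod 19). So x ≡ 11 + 34·1 = 45 (mod 646).
Unique solution in [0, 646): x = 45.

Final answer: x ≡ 45 (mod 646); the representative in [0, 646) is 45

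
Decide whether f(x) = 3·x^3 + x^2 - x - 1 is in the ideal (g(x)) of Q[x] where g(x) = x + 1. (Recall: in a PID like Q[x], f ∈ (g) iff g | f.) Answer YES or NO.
In Q[x] the ideal (g) consists of all multiples of g, so f ∈ (g) iff g | f, i.e. iff the remainder of f on division by g is 0. Divide f by g (g is monic, so eliminate the leading term of the running remainder at each step):
  leading term 3·x^3: subtract (3·x^2)·g(x) = 3·x^3 + 3·x^2, leaving -2·x^2 - x - 1
  leading term -2·x^2: subtract (-2·x)·g(x) = -2·x^2 - 2·x, leaving x - 1
  leading term x: subtract (1)·g(x) = x + 1, leaving -2
The remainder r(x) = -2 ≠ 0 (and deg r < deg g), so g ∤ f, i.e. f ∉ (g).

Final answer: NO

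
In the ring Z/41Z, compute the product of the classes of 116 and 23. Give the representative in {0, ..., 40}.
3

Reduce the factors first: 116 ≡ 34 (mod 41), so 116 · 23 ≡ 34 · 23 (mod 41). 34 · 23 = 782. Dividing by 41: 782 = 19·41 + 3. So (116 · 23) mod 41 = 3.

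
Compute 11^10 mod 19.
Use repeated squaring. Binary(10) = 1010. Walk through the bits of the exponent 10 left-to-right: at each bit after the leading one, square the running value, then multiply by 11 if the bit is 1 (always reducing mod 19):
  bit 1 = 1 (leading): start with 11.
  bit 2 = 0: square 11^2 = 121 ≡ 7 (mod 19).
  bit 3 = 1: square 7^2 = 49 ≡ 11; bit is 1, so multiply 11·11 = 121 ≡ 7 (mod 19).
  bit 4 = 0: square 7^2 = 49 ≡ 11 (mod 19).
Final value: 11^10 ≡ 11 (mod 19).

Final answer: 11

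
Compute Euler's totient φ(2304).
φ(2304) = 768

φ is multiplicative, with φ(p^e) = p^e − p^(e−1). Factorise 2304 = 2^8 · 3^2. Then
  φ(2304) = (2^8 − 2^7) · (3^2 − 3^1) = 128 · 6 = 768.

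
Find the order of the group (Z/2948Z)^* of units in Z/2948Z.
|(Z/2948Z)^*| = 1320

(Z/2948Z)^* consists of the classes a with gcd(a, 2948) = 1, so its order is φ(2948). φ is multiplicative, with φ(p^e) = p^e − p^(e−1). Factorise 2948 = 2^2 · 11 · 67. Then
  φ(2948) = (2^2 − 2^1) · (11 − 1) · (67 − 1) = 2 · 10 · 66 = 1320.
Thus |(Z/2948Z)^*| = 1320.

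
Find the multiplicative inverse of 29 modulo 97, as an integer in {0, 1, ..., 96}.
Apply the extended Euclidean algorithm to (97, 29), tracking rows (r, s, t) with s·97 + t·29 = r. Each division r_prev = q·r_cur + r_new produces the new row as (previous row) − q·(current row):
  row A: (97, 1, 0)   [1·97 + 0·29 = 97]
  row B: (29, 0, 1)   [0·97 + 1·29 = 29]
  97 = 3·29 + 10   → row C = row A − 3·row B = (10, 1, −3)   [check: 1·97 − 3·29 = 10]
  29 = 2·10 + 9   → row D = row B − 2·row C = (9, −2, 7)   [check: −2·97 + 7·29 = 9]
  10 = 1·9 + 1   → row E = row C − 1·row D = (1, 3, −10)   [check: 3·97 − 10·29 = 1]
  9 = 9·1 + 0   → remainder 0, stop. gcd = 1 (last nonzero row E).
The gcd is 1, so 29 is invertible mod 97. The last nonzero row gives 3·97 − 10·29 = 1, so t = −10. So 29^(−1) ≡ −10 ≡ 87 (mod 97). Verify: 29 · 87 = 2523 ≡ 1 (mod 97). ✓

Final answer: 29^(−1) ≡ 87 (mod 97)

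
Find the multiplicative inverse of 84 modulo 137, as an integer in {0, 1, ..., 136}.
Apply the extended Euclidean algorithm to (137, 84), tracking rows (r, s, t) with s·137 + t·84 = r. Each division r_prev = q·r_cur + r_new produces the new row as (previous row) − q·(current row):
  row A: (137, 1, 0)   [1·137 + 0·84 = 137]
  row B: (84, 0, 1)   [0·137 + 1·84 = 84]
  137 = 1·84 + 53   → row C = row A − 1·row B = (53, 1, −1)   [check: 1·137 − 1·84 = 53]
  84 = 1·53 + 31   → row D = row B − 1·row C = (31, −1, 2)   [check: −1·137 + 2·84 = 31]
  53 = 1·31 + 22   → row E = row C − 1·row D = (22, 2, −3)   [check: 2·137 − 3·84 = 22]
  31 = 1·22 + 9   → row F = row D − 1·row E = (9, −3, 5)   [check: −3·137 + 5·84 = 9]
  22 = 2·9 + 4   → row G = row E − 2·row F = (4, 8, −13)   [check: 8·137 − 13·84 = 4]
  9 = 2·4 + 1   → row H = row F − 2·row G = (1, −19, 31)   [check: −19·137 + 31·84 = 1]
  4 = 4·1 + 0   → remainder 0, stop. gcd = 1 (last nonzero row H).
The gcd is 1, so 84 is invertible mod 137. The last nonzero row gives −19·137 + 31·84 = 1, so t = 31. So 84^(−1) ≡ 31 (mod 137). Verify: 84 · 31 = 2604 ≡ 1 (mod 137). ✓

Final answer: 84^(−1) ≡ 31 (mod 137)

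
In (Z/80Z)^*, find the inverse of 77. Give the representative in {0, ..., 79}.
77^(−1) ≡ 53 (mod 80)

Apply the extended Euclidean algorithm to (80, 77), tracking rows (r, s, t) with s·80 + t·77 = r. Each division r_prev = q·r_cur + r_new produces the new row as (previous row) − q·(current row):
  row A: (80, 1, 0)   [1·80 + 0·77 = 80]
  row B: (77, 0, 1)   [0·80 + 1·77 = 77]
  80 = 1·77 + 3   → row C = row A − 1·row B = (3, 1, −1)   [check: 1·80 − 1·77 = 3]
  77 = 25·3 + 2   → row D = row B − 25·row C = (2, −25, 26)   [check: −25·80 + 26·77 = 2]
  3 = 1·2 + 1   → row E = row C − 1·row D = (1, 26, −27)   [check: 26·80 − 27·77 = 1]
  2 = 2·1 + 0   → remainder 0, stop. gcd = 1 (last nonzero row E).
The gcd is 1, so 77 is invertible mod 80. The last nonzero row gives 26·80 − 27·77 = 1, so t = −27. So 77^(−1) ≡ −27 ≡ 53 (mod 80). Verify: 77 · 53 = 4081 ≡ 1 (mod 80). ✓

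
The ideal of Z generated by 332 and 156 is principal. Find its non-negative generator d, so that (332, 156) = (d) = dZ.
(332, 156) = (4); d = 4

In the PID Z, (a, b) is generated by gcd(a, b). Compute gcd(332, 156) with the extended Euclidean algorithm, tracking rows (r, s, t) with s·332 + t·156 = r:
  row A: (332, 1, 0)   [1·332 + 0·156 = 332]
  row B: (156, 0, 1)   [0·332 + 1·156 = 156]
  332 = 2·156 + 20   → row C = row A − 2·row B = (20, 1, −2)   [check: 1·332 − 2·156 = 20]
  156 = 7·20 + 16   → row D = row B − 7·row C = (16, −7, 15)   [check: −7·332 + 15·156 = 16]
  20 = 1·16 + 4   → row E = row C − 1·row D = (4, 8, −17)   [check: 8·332 − 17·156 = 4]
  16 = 4·4 + 0   → remainder 0, stop. gcd = 4 (last nonzero row E).
So gcd(332, 156) = 4, with Bézout identity 8·332 − 17·156 = 4. Containment (⊇): the Bézout identity exhibits 4 as an element of (332, 156), giving (4) ⊆ (332, 156). Containment (⊆): since 4 | 332 and 4 | 156 (332 = 4·83, 156 = 4·39), every Z-linear combination of 332 and 156 is divisible by 4, so (332, 156) ⊆ (4). Therefore (332, 156) = (4), d = 4.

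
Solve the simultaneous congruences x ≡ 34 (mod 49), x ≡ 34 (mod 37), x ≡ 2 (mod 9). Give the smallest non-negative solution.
x ≡ 1847 (mod 16317); the representative in [0, 16317) is 1847

The moduli 49, 37, 9 are pairwise coprime, so by the CRT there is a unique solution mod 49·37·9 = 16317.
Solve by successive substitution. Start with x ≡ 34 (mod 49).
  Combine with x ≡ 34 (mod 37): write x = 34 + 49·t and require 34 + 49·t ≡ 34 (mod 37), i.e. 49·t ≡ 34 − 34 ≡ 0 (mod 37). Since 49^(−1) ≡ 34 (mod 37) (49 ≡ 12 (mod 37)), t ≡ 34·0 ≡ 0 (mod 37). So x ≡ 34 + 49·0 = 34 (mod 1813).
  Combine with x ≡ 2 (mod 9): write x = 34 + 1813·t and require 34 + 1813·t ≡ 2 (mod 9), i.e. 1813·t ≡ 2 − 34 ≡ 4 (mod 9). Since 1813^(−1) ≡ 7 (mod 9) (1813 ≡ 4 (mod 9)), t ≡ 7·4 ≡ 1 (mod 9). So x ≡ 34 + 1813·1 = 1847 (mod 16317).
Unique solution in [0, 16317): x = 1847.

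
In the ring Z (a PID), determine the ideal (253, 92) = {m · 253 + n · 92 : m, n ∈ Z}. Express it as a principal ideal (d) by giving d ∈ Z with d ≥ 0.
In the PID Z, (a, b) is generated by gcd(a, b). Compute gcd(253, 92) with the extended Euclidean algorithm, tracking rows (r, s, t) with s·253 + t·92 = r:
  row A: (253, 1, 0)   [1·253 + 0·92 = 253]
  row B: (92, 0, 1)   [0·253 + 1·92 = 92]
  253 = 2·92 + 69   → row C = row A − 2·row B = (69, 1, −2)   [check: 1·253 − 2·92 = 69]
  92 = 1·69 + 23   → row D = row B − 1·row C = (23, −1, 3)   [check: −1·253 + 3·92 = 23]
  69 = 3·23 + 0   → remainder 0, stop. gcd = 23 (last nonzero row D).
So gcd(253, 92) = 23, with Bézout identity −1·253 + 3·92 = 23. Containment (⊇): the Bézout identity exhibits 23 as an element of (253, 92), giving (23) ⊆ (253, 92). Containment (⊆): since 23 | 253 and 23 | 92 (253 = 23·11, 92 = 23·4), every Z-linear combination of 253 and 92 is divisible by 23, so (253, 92) ⊆ (23). Therefore (253, 92) = (23), d = 23.

Final answer: (253, 92) = (23); d = 23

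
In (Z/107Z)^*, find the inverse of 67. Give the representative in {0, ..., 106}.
67^(−1) ≡ 8 (mod 107)

Apply the extended Euclidean algorithm to (107, 67), tracking rows (r, s, t) with s·107 + t·67 = r. Each division r_prev = q·r_cur + r_new produces the new row as (previous row) − q·(current row):
  row A: (107, 1, 0)   [1·107 + 0·67 = 107]
  row B: (67, 0, 1)   [0·107 + 1·67 = 67]
  107 = 1·67 + 40   → row C = row A − 1·row B = (40, 1, −1)   [check: 1·107 − 1·67 = 40]
  67 = 1·40 + 27   → row D = row B − 1·row C = (27, −1, 2)   [check: −1·107 + 2·67 = 27]
  40 = 1·27 + 13   → row E = row C − 1·row D = (13, 2, −3)   [check: 2·107 − 3·67 = 13]
  27 = 2·13 + 1   → row F = row D − 2·row E = (1, −5, 8)   [check: −5·107 + 8·67 = 1]
  13 = 13·1 + 0   → remainder 0, stop. gcd = 1 (last nonzero row F).
The gcd is 1, so 67 is invertible mod 107. The last nonzero row gives −5·107 + 8·67 = 1, so t = 8. So 67^(−1) ≡ 8 (mod 107). Verify: 67 · 8 = 536 ≡ 1 (mod 107). ✓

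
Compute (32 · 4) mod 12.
8

Reduce the factors first: 32 ≡ 8 (mod 12), so 32 · 4 ≡ 8 · 4 (mod 12). 8 · 4 = 32. Dividing by 12: 32 = 2·12 + 8. So (32 · 4) mod 12 = 8.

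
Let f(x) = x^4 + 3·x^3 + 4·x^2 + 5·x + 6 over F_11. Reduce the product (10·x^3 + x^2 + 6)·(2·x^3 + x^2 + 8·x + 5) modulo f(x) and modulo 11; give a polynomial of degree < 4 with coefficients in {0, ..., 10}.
Multiply as integer polynomials: a · b = 20·x^6 + 12·x^5 + 81·x^4 + 70·x^3 + 11·x^2 + 48·x + 30. Reducing coefficients mod 11: a · b ≡ 9·x^6 + x^5 + 4·x^4 + 4·x^3 + 4·x + 8. Now divide by f(x) = x^4 + 3·x^3 + 4·x^2 + 5·x + 6 in F_11[x], eliminating the leading term at each step:
  leading term 9·x^6: subtract (9·x^2)·f(x) = 9·x^6 + 5·x^5 + 3·x^4 + x^3 + 10·x^2, leaving 7·x^5 + x^4 + 3·x^3 + x^2 + 4·x + 8 (coefficients mod 11)
  leading term 7·x^5: subtract (7·x)·f(x) = 7·x^5 + 10·x^4 + 6·x^3 + 2·x^2 + 9·x, leaving 2·x^4 + 8·x^3 + 10·x^2 + 6·x + 8 (coefficients mod 11)
  leading term 2·x^4: subtract (2)·f(x) = 2·x^4 + 6·x^3 + 8·x^2 + 10·x + 1, leaving 2·x^3 + 2·x^2 + 7·x + 7 (coefficients mod 11)
The degree is now < 4, so this is the remainder. Hence a · b ≡ 2·x^3 + 2·x^2 + 7·x + 7 in F_11[x]/(f).

Final answer: a · b ≡ 2·x^3 + 2·x^2 + 7·x + 7 (mod f(x))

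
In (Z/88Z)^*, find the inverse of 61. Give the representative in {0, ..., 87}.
61^(−1) ≡ 13 (mod 88)

Apply the extended Euclidean algorithm to (88, 61), tracking rows (r, s, t) with s·88 + t·61 = r. Each division r_prev = q·r_cur + r_new produces the new row as (previous row) − q·(current row):
  row A: (88, 1, 0)   [1·88 + 0·61 = 88]
  row B: (61, 0, 1)   [0·88 + 1·61 = 61]
  88 = 1·61 + 27   → row C = row A − 1·row B = (27, 1, −1)   [check: 1·88 − 1·61 = 27]
  61 = 2·27 + 7   → row D = row B − 2·row C = (7, −2, 3)   [check: −2·88 + 3·61 = 7]
  27 = 3·7 + 6   → row E = row C − 3·row D = (6, 7, −10)   [check: 7·88 − 10·61 = 6]
  7 = 1·6 + 1   → row F = row D − 1·row E = (1, −9, 13)   [check: −9·88 + 13·61 = 1]
  6 = 6·1 + 0   → remainder 0, stop. gcd = 1 (last nonzero row F).
The gcd is 1, so 61 is invertible mod 88. The last nonzero row gives −9·88 + 13·61 = 1, so t = 13. So 61^(−1) ≡ 13 (mod 88). Verify: 61 · 13 = 793 ≡ 1 (mod 88). ✓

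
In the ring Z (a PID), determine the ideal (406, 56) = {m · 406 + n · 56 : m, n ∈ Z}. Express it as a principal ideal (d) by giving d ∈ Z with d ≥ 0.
In the PID Z, (a, b) is generated by gcd(a, b). Compute gcd(406, 56) with the extended Euclidean algorithm, tracking rows (r, s, t) with s·406 + t·56 = r:
  row A: (406, 1, 0)   [1·406 + 0·56 = 406]
  row B: (56, 0, 1)   [0·406 + 1·56 = 56]
  406 = 7·56 + 14   → row C = row A − 7·row B = (14, 1, −7)   [check: 1·406 − 7·56 = 14]
  56 = 4·14 + 0   → remainder 0, stop. gcd = 14 (last nonzero row C).
So gcd(406, 56) = 14, with Bézout identity 1·406 − 7·56 = 14. Containment (⊇): the Bézout identity exhibits 14 as an element of (406, 56), giving (14) ⊆ (406, 56). Containment (⊆): since 14 | 406 and 14 | 56 (406 = 14·29, 56 = 14·4), every Z-linear combination of 406 and 56 is divisible by 14, so (406, 56) ⊆ (14). Therefore (406, 56) = (14), d = 14.

Final answer: (406, 56) = (14); d = 14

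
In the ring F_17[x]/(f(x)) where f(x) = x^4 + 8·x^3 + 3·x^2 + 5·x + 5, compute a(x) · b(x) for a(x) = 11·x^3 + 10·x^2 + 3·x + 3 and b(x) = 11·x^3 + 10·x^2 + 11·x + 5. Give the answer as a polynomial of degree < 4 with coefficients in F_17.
Multiply as integer polynomials: a · b = 121·x^6 + 220·x^5 + 254·x^4 + 228·x^3 + 113·x^2 + 48·x + 15. Reducing coefficients mod 17: a · b ≡ 2·x^6 + 16·x^5 + 16·x^4 + 7·x^3 + 11·x^2 + 14·x + 15. Now divide by f(x) = x^4 + 8·x^3 + 3·x^2 + 5·x + 5 in F_17[x], eliminating the leading term at each step:
  leading term 2·x^6: subtract (2·x^2)·f(x) = 2·x^6 + 16·x^5 + 6·x^4 + 10·x^3 + 10·x^2, leaving 10·x^4 + 14·x^3 + x^2 + 14·x + 15 (coefficients mod 17)
  leading term 10·x^4: subtract (10)·f(x) = 10·x^4 + 12·x^3 + 13·x^2 + 16·x + 16, leaving 2·x^3 + 5·x^2 + 15·x + 16 (coefficients mod 17)
The degree is now < 4, so this is the remainder. Hence a · b ≡ 2·x^3 + 5·x^2 + 15·x + 16 in F_17[x]/(f).

Final answer: a · b ≡ 2·x^3 + 5·x^2 + 15·x + 16 (mod f(x))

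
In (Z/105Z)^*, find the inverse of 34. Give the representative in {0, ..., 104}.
Apply the extended Euclidean algorithm to (105, 34), tracking rows (r, s, t) with s·105 + t·34 = r. Each division r_prev = q·r_cur + r_new produces the new row as (previous row) − q·(current row):
  row A: (105, 1, 0)   [1·105 + 0·34 = 105]
  row B: (34, 0, 1)   [0·105 + 1·34 = 34]
  105 = 3·34 + 3   → row C = row A − 3·row B = (3, 1, −3)   [check: 1·105 − 3·34 = 3]
  34 = 11·3 + 1   → row D = row B − 11·row C = (1, −11, 34)   [check: −11·105 + 34·34 = 1]
  3 = 3·1 + 0   → remainder 0, stop. gcd = 1 (last nonzero row D).
The gcd is 1, so 34 is invertible mod 105. The last nonzero row gives −11·105 + 34·34 = 1, so t = 34. So 34^(−1) ≡ 34 (mod 105). Verify: 34 · 34 = 1156 ≡ 1 (mod 105). ✓

Final answer: 34^(−1) ≡ 34 (mod 105)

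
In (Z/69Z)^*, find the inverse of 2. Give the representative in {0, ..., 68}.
Apply the extended Euclidean algorithm to (69, 2), tracking rows (r, s, t) with s·69 + t·2 = r. Each division r_prev = q·r_cur + r_new produces the new row as (previous row) − q·(current row):
  row A: (69, 1, 0)   [1·69 + 0·2 = 69]
  row B: (2, 0, 1)   [0·69 + 1·2 = 2]
  69 = 34·2 + 1   → row C = row A − 34·row B = (1, 1, −34)   [check: 1·69 − 34·2 = 1]
  2 = 2·1 + 0   → remainder 0, stop. gcd = 1 (last nonzero row C).
The gcd is 1, so 2 is invertible mod 69. The last nonzero row gives 1·69 − 34·2 = 1, so t = −34. So 2^(−1) ≡ −34 ≡ 35 (mod 69). Verify: 2 · 35 = 70 ≡ 1 (mod 69). ✓

Final answer: 2^(−1) ≡ 35 (mod 69)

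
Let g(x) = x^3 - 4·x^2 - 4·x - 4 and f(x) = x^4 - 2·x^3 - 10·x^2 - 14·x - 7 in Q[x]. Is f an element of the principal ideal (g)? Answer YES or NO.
NO

In Q[x] the ideal (g) consists of all multiples of g, so f ∈ (g) iff g | f, i.e. iff the remainder of f on division by g is 0. Divide f by g (g is monic, so eliminate the leading term of the running remainder at each step):
  leading term x^4: subtract (x)·g(x) = x^4 - 4·x^3 - 4·x^2 - 4·x, leaving 2·x^3 - 6·x^2 - 10·x - 7
  leading term 2·x^3: subtract (2)·g(x) = 2·x^3 - 8·x^2 - 8·x - 8, leaving 2·x^2 - 2·x + 1
The remainder r(x) = 2·x^2 - 2·x + 1 ≠ 0 (and deg r < deg g), so g ∤ f, i.e. f ∉ (g).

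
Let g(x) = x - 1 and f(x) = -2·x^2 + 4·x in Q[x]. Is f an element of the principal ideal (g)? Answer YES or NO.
In Q[x] the ideal (g) consists of all multiples of g, so f ∈ (g) iff g | f, i.e. iff the remainder of f on division by g is 0. Divide f by g (g is monic, so eliminate the leading term of the running remainder at each step):
  leading term -2·x^2: subtract (-2·x)·g(x) = -2·x^2 + 2·x, leaving 2·x
  leading term 2·x: subtract (2)·g(x) = 2·x - 2, leaving 2
The remainder r(x) = 2 ≠ 0 (and deg r < deg g), so g ∤ f, i.e. f ∉ (g).

Final answer: NO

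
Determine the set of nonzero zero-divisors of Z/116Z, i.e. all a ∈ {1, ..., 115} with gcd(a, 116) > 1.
nonzero zero-divisors of Z/116Z = {2, 4, 6, 8, 10, 12, 14, 16, 18, 20, 22, 24, 26, 28, 29, 30, 32, 34, 36, 38, 40, 42, 44, 46, 48, 50, 52, 54, 56, 58, 60, 62, 64, 66, 68, 70, 72, 74, 76, 78, 80, 82, 84, 86, 87, 88, 90, 92, 94, 96, 98, 100, 102, 104, 106, 108, 110, 112, 114}

An element a ∈ Z/116Z (with a ≠ 0) is a zero-divisor iff gcd(a, 116) > 1 (because a is a unit precisely when gcd(a, n) = 1, and in Z/nZ every nonzero, non-unit element is a zero-divisor). Scan a = 1, ..., 115 and keep those with gcd(a, 116) > 1:
  gcd(2, 116) = 2, gcd(4, 116) = 4, gcd(6, 116) = 2, gcd(8, 116) = 4, gcd(10, 116) = 2, gcd(12, 116) = 4, gcd(14, 116) = 2, gcd(16, 116) = 4, gcd(18, 116) = 2, gcd(20, 116) = 4, gcd(22, 116) = 2, gcd(24, 116) = 4, gcd(26, 116) = 2, gcd(28, 116) = 4, gcd(29, 116) = 29, gcd(30, 116) = 2, gcd(32, 116) = 4, gcd(34, 116) = 2, gcd(36, 116) = 4, gcd(38, 116) = 2, gcd(40, 116) = 4, gcd(42, 116) = 2, gcd(44, 116) = 4, gcd(46, 116) = 2, gcd(48, 116) = 4, gcd(50, 116) = 2, gcd(52, 116) = 4, gcd(54, 116) = 2, gcd(56, 116) = 4, gcd(58, 116) = 58, gcd(60, 116) = 4, gcd(62, 116) = 2, gcd(64, 116) = 4, gcd(66, 116) = 2, gcd(68, 116) = 4, gcd(70, 116) = 2, gcd(72, 116) = 4, gcd(74, 116) = 2, gcd(76, 116) = 4, gcd(78, 116) = 2, gcd(80, 116) = 4, gcd(82, 116) = 2, gcd(84, 116) = 4, gcd(86, 116) = 2, gcd(87, 116) = 29, gcd(88, 116) = 4, gcd(90, 116) = 2, gcd(92, 116) = 4, gcd(94, 116) = 2, gcd(96, 116) = 4, gcd(98, 116) = 2, gcd(100, 116) = 4, gcd(102, 116) = 2, gcd(104, 116) = 4, gcd(106, 116) = 2, gcd(108, 116) = 4, gcd(110, 116) = 2, gcd(112, 116) = 4, gcd(114, 116) = 2.
All other a ∈ {1, ..., 115} have gcd(a, 116) = 1 and are units. So the nonzero zero-divisors are exactly the 59 values of a appearing in this scan.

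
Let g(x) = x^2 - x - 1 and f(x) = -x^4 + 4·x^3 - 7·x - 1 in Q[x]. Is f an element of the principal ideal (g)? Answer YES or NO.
In Q[x] the ideal (g) consists of all multiples of g, so f ∈ (g) iff g | f, i.e. iff the remainder of f on division by g is 0. Divide f by g (g is monic, so eliminate the leading term of the running remainder at each step):
  leading term -x^4: subtract (-x^2)·g(x) = -x^4 + x^3 + x^2, leaving 3·x^3 - x^2 - 7·x - 1
  leading term 3·x^3: subtract (3·x)·g(x) = 3·x^3 - 3·x^2 - 3·x, leaving 2·x^2 - 4·x - 1
  leading term 2·x^2: subtract (2)·g(x) = 2·x^2 - 2·x - 2, leaving 1 - 2·x
The remainder r(x) = 1 - 2·x ≠ 0 (and deg r < deg g), so g ∤ f, i.e. f ∉ (g).

Final answer: NO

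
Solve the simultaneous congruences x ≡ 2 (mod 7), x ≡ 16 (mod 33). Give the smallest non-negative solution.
The moduli 7, 33 are pairwise coprime, so by the CRT there is a unique solution mod 7·33 = 231.
Solve by successive substitution. Start with x ≡ 2 (mod 7).
  Combine with x ≡ 16 (mod 33): write x = 2 + 7·t and require 2 + 7·t ≡ 16 (mod 33), i.e. 7·t ≡ 16 − 2 ≡ 14 (mod 33). Since 7^(−1) ≡ 19 (mod 33), t ≡ 19·14 ≡ 2 (mod 33). So x ≡ 2 + 7·2 = 16 (mod 231).
Unique solution in [0, 231): x = 16.

Final answer: x ≡ 16 (mod 231); the representative in [0, 231) is 16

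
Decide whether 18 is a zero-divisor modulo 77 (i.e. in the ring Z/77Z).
gcd(18, 77) = 1, so 18 is a unit in Z/77Z (it has a multiplicative inverse). A unit cannot be a zero-divisor: if 18·b ≡ 0 then multiplying both sides by 18^(−1) gives b ≡ 0. So 18 is not a zero-divisor.

Final answer: NO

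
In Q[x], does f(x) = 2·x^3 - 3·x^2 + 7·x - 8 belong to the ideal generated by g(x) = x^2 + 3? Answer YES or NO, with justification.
NO

In Q[x] the ideal (g) consists of all multiples of g, so f ∈ (g) iff g | f, i.e. iff the remainder of f on division by g is 0. Divide f by g (g is monic, so eliminate the leading term of the running remainder at each step):
  leading term 2·x^3: subtract (2·x)·g(x) = 2·x^3 + 6·x, leaving -3·x^2 + x - 8
  leading term -3·x^2: subtract (-3)·g(x) = -3·x^2 - 9, leaving x + 1
The remainder r(x) = x + 1 ≠ 0 (and deg r < deg g), so g ∤ f, i.e. f ∉ (g).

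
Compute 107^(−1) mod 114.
Apply the extended Euclidean algorithm to (114, 107), tracking rows (r, s, t) with s·114 + t·107 = r. Each division r_prev = q·r_cur + r_new produces the new row as (previous row) − q·(current row):
  row A: (114, 1, 0)   [1·114 + 0·107 = 114]
  row B: (107, 0, 1)   [0·114 + 1·107 = 107]
  114 = 1·107 + 7   → row C = row A − 1·row B = (7, 1, −1)   [check: 1·114 − 1·107 = 7]
  107 = 15·7 + 2   → row D = row B − 15·row C = (2, −15, 16)   [check: −15·114 + 16·107 = 2]
  7 = 3·2 + 1   → row E = row C − 3·row D = (1, 46, −49)   [check: 46·114 − 49·107 = 1]
  2 = 2·1 + 0   → remainder 0, stop. gcd = 1 (last nonzero row E).
The gcd is 1, so 107 is invertible mod 114. The last nonzero row gives 46·114 − 49·107 = 1, so t = −49. So 107^(−1) ≡ −49 ≡ 65 (mod 114). Verify: 107 · 65 = 6955 ≡ 1 (mod 114). ✓

Final answer: 107^(−1) ≡ 65 (mod 114)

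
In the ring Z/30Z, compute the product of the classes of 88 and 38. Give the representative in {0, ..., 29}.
14

Reduce the factors first: 88 ≡ 28, 38 ≡ 8 (mod 30), so 88 · 38 ≡ 28 · 8 (mod 30). 28 · 8 = 224. Dividing by 30: 224 = 7·30 + 14. So (88 · 38) mod 30 = 14.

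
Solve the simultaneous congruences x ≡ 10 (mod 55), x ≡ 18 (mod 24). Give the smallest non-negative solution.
x ≡ 450 (mod 1320); the representative in [0, 1320) is 450

The moduli 55, 24 are pairwise coprime, so by the CRT there is a unique solution mod 55·24 = 1320.
Solve by successive substitution. Start with x ≡ 10 (mod 55).
  Combine with x ≡ 18 (mod 24): write x = 10 + 55·t and require 10 + 55·t ≡ 18 (mod 24), i.e. 55·t ≡ 18 − 10 ≡ 8 (mod 24). Since 55^(−1) ≡ 7 (mod 24) (55 ≡ 7 (mod 24)), t ≡ 7·8 ≡ 8 (mod 24). So x ≡ 10 + 55·8 = 450 (mod 1320).
Unique solution in [0, 1320): x = 450.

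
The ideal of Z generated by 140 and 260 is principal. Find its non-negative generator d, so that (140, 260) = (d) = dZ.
In the PID Z, (a, b) is generated by gcd(a, b). Compute gcd(260, 140) with the extended Euclidean algorithm, tracking rows (r, s, t) with s·260 + t·140 = r:
  row A: (260, 1, 0)   [1·260 + 0·140 = 260]
  row B: (140, 0, 1)   [0·260 + 1·140 = 140]
  260 = 1·140 + 120   → row C = row A − 1·row B = (120, 1, −1)   [check: 1·260 − 1·140 = 120]
  140 = 1·120 + 20   → row D = row B − 1·row C = (20, −1, 2)   [check: −1·260 + 2·140 = 20]
  120 = 6·20 + 0   → remainder 0, stop. gcd = 20 (last nonzero row D).
So gcd(140, 260) = 20, with Bézout identity −1·260 + 2·140 = 20. Containment (⊇): the Bézout identity exhibits 20 as an element of (140, 260), giving (20) ⊆ (140, 260). Containment (⊆): since 20 | 140 and 20 | 260 (140 = 20·7, 260 = 20·13), every Z-linear combination of 140 and 260 is divisible by 20, so (140, 260) ⊆ (20). Therefore (140, 260) = (20), d = 20.

Final answer: (140, 260) = (20); d = 20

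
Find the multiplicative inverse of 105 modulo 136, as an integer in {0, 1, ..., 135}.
105^(−1) ≡ 57 (mod 136)

Apply the extended Euclidean algorithm to (136, 105), tracking rows (r, s, t) with s·136 + t·105 = r. Each division r_prev = q·r_cur + r_new produces the new row as (previous row) − q·(current row):
  row A: (136, 1, 0)   [1·136 + 0·105 = 136]
  row B: (105, 0, 1)   [0·136 + 1·105 = 105]
  136 = 1·105 + 31   → row C = row A − 1·row B = (31, 1, −1)   [check: 1·136 − 1·105 = 31]
  105 = 3·31 + 12   → row D = row B − 3·row C = (12, −3, 4)   [check: −3·136 + 4·105 = 12]
  31 = 2·12 + 7   → row E = row C − 2·row D = (7, 7, −9)   [check: 7·136 − 9·105 = 7]
  12 = 1·7 + 5   → row F = row D − 1·row E = (5, −10, 13)   [check: −10·136 + 13·105 = 5]
  7 = 1·5 + 2   → row G = row E − 1·row F = (2, 17, −22)   [check: 17·136 − 22·105 = 2]
  5 = 2·2 + 1   → row H = row F − 2·row G = (1, −44, 57)   [check: −44·136 + 57·105 = 1]
  2 = 2·1 + 0   → remainder 0, stop. gcd = 1 (last nonzero row H).
The gcd is 1, so 105 is invertible mod 136. The last nonzero row gives −44·136 + 57·105 = 1, so t = 57. So 105^(−1) ≡ 57 (mod 136). Verify: 105 · 57 = 5985 ≡ 1 (mod 136). ✓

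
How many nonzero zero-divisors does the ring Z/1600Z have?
In Z/1600Z each nonzero element is either a unit (gcd with 1600 is 1) or a zero-divisor (gcd > 1). The number of units is φ(1600): factorise 1600 = 2^6 · 5^2, so φ(1600) = (2^6 − 2^5) · (5^2 − 5^1) = 32 · 20 = 640. The nonzero elements number 1600 − 1 = 1599. Hence the nonzero zero-divisors number 1599 − 640 = 959.

Final answer: Z/1600Z has 959 nonzero zero-divisors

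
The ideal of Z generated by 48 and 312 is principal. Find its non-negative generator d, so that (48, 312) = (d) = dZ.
In the PID Z, (a, b) is generated by gcd(a, b). Compute gcd(312, 48) with the extended Euclidean algorithm, tracking rows (r, s, t) with s·312 + t·48 = r:
  row A: (312, 1, 0)   [1·312 + 0·48 = 312]
  row B: (48, 0, 1)   [0·312 + 1·48 = 48]
  312 = 6·48 + 24   → row C = row A − 6·row B = (24, 1, −6)   [check: 1·312 − 6·48 = 24]
  48 = 2·24 + 0   → remainder 0, stop. gcd = 24 (last nonzero row C).
So gcd(48, 312) = 24, with Bézout identity 1·312 − 6·48 = 24. Containment (⊇): the Bézout identity exhibits 24 as an element of (48, 312), giving (24) ⊆ (48, 312). Containment (⊆): since 24 | 48 and 24 | 312 (48 = 24·2, 312 = 24·13), every Z-linear combination of 48 and 312 is divisible by 24, so (48, 312) ⊆ (24). Therefore (48, 312) = (24), d = 24.

Final answer: (48, 312) = (24); d = 24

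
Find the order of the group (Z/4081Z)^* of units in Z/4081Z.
(Z/4081Z)^* consists of the classes a with gcd(a, 4081) = 1, so its order is φ(4081). φ is multiplicative, with φ(p^e) = p^e − p^(e−1). Factorise 4081 = 7 · 11 · 53. Then
  φ(4081) = (7 − 1) · (11 − 1) · (53 − 1) = 6 · 10 · 52 = 3120.
Thus |(Z/4081Z)^*| = 3120.

Final answer: |(Z/4081Z)^*| = 3120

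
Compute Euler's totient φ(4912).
φ is multiplicative, with φ(p^e) = p^e − p^(e−1). Factorise 4912 = 2^4 · 307. Then
  φ(4912) = (2^4 − 2^3) · (307 − 1) = 8 · 306 = 2448.

Final answer: φ(4912) = 2448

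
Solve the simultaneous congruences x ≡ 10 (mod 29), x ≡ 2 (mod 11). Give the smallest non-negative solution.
The moduli 29, 11 are pairwise coprime, so by the CRT there is a unique solution mod 29·11 = 319.
Solve by successive substitution. Start with x ≡ 10 (mod 29).
  Combine with x ≡ 2 (mod 11): write x = 10 + 29·t and require 10 + 29·t ≡ 2 (mod 11), i.e. 29·t ≡ 2 − 10 ≡ 3 (mod 11). Since 29^(−1) ≡ 8 (mod 11) (29 ≡ 7 (mod 11)), t ≡ 8·3 ≡ 2 (mod 11). So x ≡ 10 + 29·2 = 68 (mod 319).
Unique solution in [0, 319): x = 68.

Final answer: x ≡ 68 (mod 319); the representative in [0, 319) is 68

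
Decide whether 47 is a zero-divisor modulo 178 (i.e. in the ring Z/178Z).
gcd(47, 178) = 1, so 47 is a unit in Z/178Z (it has a multiplicative inverse). A unit cannot be a zero-divisor: if 47·b ≡ 0 then multiplying both sides by 47^(−1) gives b ≡ 0. So 47 is not a zero-divisor.

Final answer: NO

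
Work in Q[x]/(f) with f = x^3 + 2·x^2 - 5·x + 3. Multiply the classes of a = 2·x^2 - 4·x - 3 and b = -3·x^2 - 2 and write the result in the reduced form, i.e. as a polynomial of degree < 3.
a · b ≡ -73·x^2 + 146·x - 66 (mod f(x))

First multiply in Q[x] without reducing: a · b = -6·x^4 + 12·x^3 + 5·x^2 + 8·x + 6. Now divide by f(x) = x^3 + 2·x^2 - 5·x + 3, eliminating the leading term at each step:
  leading term -6·x^4: subtract (-6·x)·f(x) = -6·x^4 - 12·x^3 + 30·x^2 - 18·x, leaving 24·x^3 - 25·x^2 + 26·x + 6
  leading term 24·x^3: subtract (24)·f(x) = 24·x^3 + 48·x^2 - 120·x + 72, leaving -73·x^2 + 146·x - 66
The degree is now < 3, so this is the remainder. Hence a · b ≡ -73·x^2 + 146·x - 66 in Q[x]/(f).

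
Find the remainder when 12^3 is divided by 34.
Use repeated squaring. Binary(3) = 11. Walk through the bits of the exponent 3 left-to-right: at each bit after the leading one, square the running value, then multiply by 12 if the bit is 1 (always reducing mod 34):
  bit 1 = 1 (leading): start with 12.
  bit 2 = 1: square 12^2 = 144 ≡ 8; bit is 1, so multiply 8·12 = 96 ≡ 28 (mod 34).
Final value: 12^3 ≡ 28 (mod 34).

Final answer: 28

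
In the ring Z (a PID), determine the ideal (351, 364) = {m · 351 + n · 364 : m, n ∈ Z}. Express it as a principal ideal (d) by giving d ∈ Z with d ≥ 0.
In the PID Z, (a, b) is generated by gcd(a, b). Compute gcd(364, 351) with the extended Euclidean algorithm, tracking rows (r, s, t) with s·364 + t·351 = r:
  row A: (364, 1, 0)   [1·364 + 0·351 = 364]
  row B: (351, 0, 1)   [0·364 + 1·351 = 351]
  364 = 1·351 + 13   → row C = row A − 1·row B = (13, 1, −1)   [check: 1·364 − 1·351 = 13]
  351 = 27·13 + 0   → remainder 0, stop. gcd = 13 (last nonzero row C).
So gcd(351, 364) = 13, with Bézout identity 1·364 − 1·351 = 13. Containment (⊇): the Bézout identity exhibits 13 as an element of (351, 364), giving (13) ⊆ (351, 364). Containment (⊆): since 13 | 351 and 13 | 364 (351 = 13·27, 364 = 13·28), every Z-linear combination of 351 and 364 is divisible by 13, so (351, 364) ⊆ (13). Therefore (351, 364) = (13), d = 13.

Final answer: (351, 364) = (13); d = 13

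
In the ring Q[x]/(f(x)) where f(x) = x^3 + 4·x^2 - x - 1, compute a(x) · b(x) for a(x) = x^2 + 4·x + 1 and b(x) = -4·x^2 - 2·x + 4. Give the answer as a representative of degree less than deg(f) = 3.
First multiply in Q[x] without reducing: a · b = -4·x^4 - 18·x^3 - 8·x^2 + 14·x + 4. Now divide by f(x) = x^3 + 4·x^2 - x - 1, eliminating the leading term at each step:
  leading term -4·x^4: subtract (-4·x)·f(x) = -4·x^4 - 16·x^3 + 4·x^2 + 4·x, leaving -2·x^3 - 12·x^2 + 10·x + 4
  leading term -2·x^3: subtract (-2)·f(x) = -2·x^3 - 8·x^2 + 2·x + 2, leaving -4·x^2 + 8·x + 2
The degree is now < 3, so this is the remainder. Hence a · b ≡ -4·x^2 + 8·x + 2 in Q[x]/(f).

Final answer: a · b ≡ -4·x^2 + 8·x + 2 (mod f(x))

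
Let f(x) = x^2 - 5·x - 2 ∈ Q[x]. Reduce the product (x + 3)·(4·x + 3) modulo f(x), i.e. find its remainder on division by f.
First multiply in Q[x] without reducing: a · b = 4·x^2 + 15·x + 9. Now divide by f(x) = x^2 - 5·x - 2, eliminating the leading term at each step:
  leading term 4·x^2: subtract (4)·f(x) = 4·x^2 - 20·x - 8, leaving 35·x + 17
The degree is now < 2, so this is the remainder. Hence a · b ≡ 35·x + 17 in Q[x]/(f).

Final answer: a · b ≡ 35·x + 17 (mod f(x))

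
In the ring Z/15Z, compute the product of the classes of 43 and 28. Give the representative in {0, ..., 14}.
4

Reduce the factors first: 43 ≡ 13, 28 ≡ 13 (mod 15), so 43 · 28 ≡ 13 · 13 (mod 15). 13 · 13 = 169. Dividing by 15: 169 = 11·15 + 4. So (43 · 28) mod 15 = 4.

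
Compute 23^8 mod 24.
Use repeated squaring. Binary(8) = 1000. Walk through the bits of the exponent 8 left-to-right: at each bit after the leading one, square the running value, then multiply by 23 if the bit is 1 (always reducing mod 24):
  bit 1 = 1 (leading): start with 23.
  bit 2 = 0: square 23^2 = 529 ≡ 1 (mod 24).
  bit 3 = 0: square 1^2 = 1 (mod 24).
  bit 4 = 0: square 1^2 = 1 (mod 24).
Final value: 23^8 ≡ 1 (mod 24).

Final answer: 1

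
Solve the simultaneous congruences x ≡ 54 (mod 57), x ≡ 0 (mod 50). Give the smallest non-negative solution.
The moduli 57, 50 are pairwise coprime, so by the CRT there is a unique solution mod 57·50 = 2850.
Solve by successive substitution. Start with x ≡ 54 (mod 57).
  Combine with x ≡ 0 (mod 50): write x = 54 + 57·t and require 54 + 57·t ≡ 0 (mod 50), i.e. 57·t ≡ 0 − 54 ≡ 46 (mod 50). Since 57^(−1) ≡ 43 (mod 50) (57 ≡ 7 (mod 50)), t ≡ 43·46 ≡ 28 (mod 50). So x ≡ 54 + 57·28 = 1650 (mod 2850).
Unique solution in [0, 2850): x = 1650.

Final answer: x ≡ 1650 (mod 2850); the representative in [0, 2850) is 1650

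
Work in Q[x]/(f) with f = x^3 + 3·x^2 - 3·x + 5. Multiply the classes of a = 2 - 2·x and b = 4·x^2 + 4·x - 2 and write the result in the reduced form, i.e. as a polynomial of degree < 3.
First multiply in Q[x] without reducing: a · b = -8·x^3 + 12·x - 4. Now divide by f(x) = x^3 + 3·x^2 - 3·x + 5, eliminating the leading term at each step:
  leading term -8·x^3: subtract (-8)·f(x) = -8·x^3 - 24·x^2 + 24·x - 40, leaving 24·x^2 - 12·x + 36
The degree is now < 3, so this is the remainder. Hence a · b ≡ 24·x^2 - 12·x + 36 in Q[x]/(f).

Final answer: a · b ≡ 24·x^2 - 12·x + 36 (mod f(x))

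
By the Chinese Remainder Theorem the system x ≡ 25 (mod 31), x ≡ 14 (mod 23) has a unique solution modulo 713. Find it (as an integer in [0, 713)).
The moduli 31, 23 are pairwise coprime, so by the CRT there is a unique solution mod 31·23 = 713.
Solve by successive substitution. Start with x ≡ 25 (mod 31).
  Combine with x ≡ 14 (mod 23): write x = 25 + 31·t and require 25 + 31·t ≡ 14 (mod 23), i.e. 31·t ≡ 14 − 25 ≡ 12 (mod 23). Since 31^(−1) ≡ 3 (mod 23) (31 ≡ 8 (mod 23)), t ≡ 3·12 ≡ 13 (mod 23). So x ≡ 25 + 31·13 = 428 (mod 713).
Unique solution in [0, 713): x = 428.

Final answer: x ≡ 428 (mod 713); the representative in [0, 713) is 428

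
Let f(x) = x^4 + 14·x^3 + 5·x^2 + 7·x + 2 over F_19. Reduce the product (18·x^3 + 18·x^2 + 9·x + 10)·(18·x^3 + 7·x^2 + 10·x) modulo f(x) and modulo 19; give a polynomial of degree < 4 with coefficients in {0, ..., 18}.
Multiply as integer polynomials: a · b = 324·x^6 + 450·x^5 + 468·x^4 + 423·x^3 + 160·x^2 + 100·x. Reducing coefficients mod 19: a · b ≡ x^6 + 13·x^5 + 12·x^4 + 5·x^3 + 8·x^2 + 5·x. Now divide by f(x) = x^4 + 14·x^3 + 5·x^2 + 7·x + 2 in F_19[x], eliminating the leading term at each step:
  leading term x^6: subtract (x^2)·f(x) = x^6 + 14·x^5 + 5·x^4 + 7·x^3 + 2·x^2, leaving 18·x^5 + 7·x^4 + 17·x^3 + 6·x^2 + 5·x (coefficients mod 19)
  leading term 18·x^5: subtract (18·x)·f(x) = 18·x^5 + 5·x^4 + 14·x^3 + 12·x^2 + 17·x, leaving 2·x^4 + 3·x^3 + 13·x^2 + 7·x (coefficients mod 19)
  leading term 2·x^4: subtract (2)·f(x) = 2·x^4 + 9·x^3 + 10·x^2 + 14·x + 4, leaving 13·x^3 + 3·x^2 + 12·x + 15 (coefficients mod 19)
The degree is now < 4, so this is the remainder. Hence a · b ≡ 13·x^3 + 3·x^2 + 12·x + 15 in F_19[x]/(f).

Final answer: a · b ≡ 13·x^3 + 3·x^2 + 12·x + 15 (mod f(x))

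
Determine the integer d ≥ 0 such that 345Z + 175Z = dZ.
In the PID Z, (a, b) is generated by gcd(a, b). Compute gcd(345, 175) with the extended Euclidean algorithm, tracking rows (r, s, t) with s·345 + t·175 = r:
  row A: (345, 1, 0)   [1·345 + 0·175 = 345]
  row B: (175, 0, 1)   [0·345 + 1·175 = 175]
  345 = 1·175 + 170   → row C = row A − 1·row B = (170, 1, −1)   [check: 1·345 − 1·175 = 170]
  175 = 1·170 + 5   → row D = row B − 1·row C = (5, −1, 2)   [check: −1·345 + 2·175 = 5]
  170 = 34·5 + 0   → remainder 0, stop. gcd = 5 (last nonzero row D).
So gcd(345, 175) = 5, with Bézout identity −1·345 + 2·175 = 5. Containment (⊇): the Bézout identity exhibits 5 as an element of (345, 175), giving (5) ⊆ (345, 175). Containment (⊆): since 5 | 345 and 5 | 175 (345 = 5·69, 175 = 5·35), every Z-linear combination of 345 and 175 is divisible by 5, so (345, 175) ⊆ (5). Therefore (345, 175) = (5), d = 5.

Final answer: (345, 175) = (5); d = 5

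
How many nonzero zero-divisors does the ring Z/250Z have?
In Z/250Z each nonzero element is either a unit (gcd with 250 is 1) or a zero-divisor (gcd > 1). The number of units is φ(250): factorise 250 = 2 · 5^3, so φ(250) = (2 − 1) · (5^3 − 5^2) = 1 · 100 = 100. The nonzero elements number 250 − 1 = 249. Hence the nonzero zero-divisors number 249 − 100 = 149.

Final answer: Z/250Z has 149 nonzero zero-divisors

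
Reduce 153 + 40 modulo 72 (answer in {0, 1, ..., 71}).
Reduce the summands first: 153 ≡ 9 (mod 72), so 153 + 40 ≡ 9 + 40 (mod 72). 9 + 40 = 49; 49 = 0·72 + 49, so (153 + 40) mod 72 = 49.

Final answer: 49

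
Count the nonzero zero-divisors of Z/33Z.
In Z/33Z each nonzero element is either a unit (gcd with 33 is 1) or a zero-divisor (gcd > 1). The number of units is φ(33): factorise 33 = 3 · 11, so φ(33) = (3 − 1) · (11 − 1) = 2 · 10 = 20. The nonzero elements number 33 − 1 = 32. Hence the nonzero zero-divisors number 32 − 20 = 12.

Final answer: Z/33Z has 12 nonzero zero-divisors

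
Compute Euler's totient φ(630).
φ(630) = 144

φ is multiplicative, with φ(p^e) = p^e − p^(e−1). Factorise 630 = 2 · 3^2 · 5 · 7. Then
  φ(630) = (2 − 1) · (3^2 − 3^1) · (5 − 1) · (7 − 1) = 1 · 6 · 4 · 6 = 144.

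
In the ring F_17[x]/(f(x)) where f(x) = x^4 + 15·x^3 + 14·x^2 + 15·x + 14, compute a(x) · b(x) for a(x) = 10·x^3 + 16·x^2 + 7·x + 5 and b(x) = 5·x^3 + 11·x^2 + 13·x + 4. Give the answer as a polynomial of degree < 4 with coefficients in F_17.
a · b ≡ 11·x^3 + 5·x^2 + 11·x + 3 (mod f(x))

Multiply as integer polynomials: a · b = 50·x^6 + 190·x^5 + 341·x^4 + 350·x^3 + 210·x^2 + 93·x + 20. Reducing coefficients mod 17: a · b ≡ 16·x^6 + 3·x^5 + x^4 + 10·x^3 + 6·x^2 + 8·x + 3. Now divide by f(x) = x^4 + 15·x^3 + 14·x^2 + 15·x + 14 in F_17[x], eliminating the leading term at each step:
  leading term 16·x^6: subtract (16·x^2)·f(x) = 16·x^6 + 2·x^5 + 3·x^4 + 2·x^3 + 3·x^2, leaving x^5 + 15·x^4 + 8·x^3 + 3·x^2 + 8·x + 3 (coefficients mod 17)
  leading term x^5: subtract (x)·f(x) = x^5 + 15·x^4 + 14·x^3 + 15·x^2 + 14·x, leaving 11·x^3 + 5·x^2 + 11·x + 3 (coefficients mod 17)
The degree is now < 4, so this is the remainder. Hence a · b ≡ 11·x^3 + 5·x^2 + 11·x + 3 in F_17[x]/(f).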